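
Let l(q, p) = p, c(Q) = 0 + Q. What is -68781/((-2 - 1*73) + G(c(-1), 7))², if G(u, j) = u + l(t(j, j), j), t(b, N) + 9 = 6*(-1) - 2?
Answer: -22927/1587 ≈ -14.447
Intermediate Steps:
c(Q) = Q
t(b, N) = -17 (t(b, N) = -9 + (6*(-1) - 2) = -9 + (-6 - 2) = -9 - 8 = -17)
G(u, j) = j + u (G(u, j) = u + j = j + u)
-68781/((-2 - 1*73) + G(c(-1), 7))² = -68781/((-2 - 1*73) + (7 - 1))² = -68781/((-2 - 73) + 6)² = -68781/(-75 + 6)² = -68781/((-69)²) = -68781/4761 = -68781*1/4761 = -22927/1587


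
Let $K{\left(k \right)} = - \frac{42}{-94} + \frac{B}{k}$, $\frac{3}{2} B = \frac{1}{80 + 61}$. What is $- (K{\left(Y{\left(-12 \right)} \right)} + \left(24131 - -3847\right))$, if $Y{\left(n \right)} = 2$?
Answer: $- \frac{11834884}{423} \approx -27978.0$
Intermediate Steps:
$B = \frac{2}{423}$ ($B = \frac{2}{3 \left(80 + 61\right)} = \frac{2}{3 \cdot 141} = \frac{2}{3} \cdot \frac{1}{141} = \frac{2}{423} \approx 0.0047281$)
$K{\left(k \right)} = \frac{21}{47} + \frac{2}{423 k}$ ($K{\left(k \right)} = - \frac{42}{-94} + \frac{2}{423 k} = \left(-42\right) \left(- \frac{1}{94}\right) + \frac{2}{423 k} = \frac{21}{47} + \frac{2}{423 k}$)
$- (K{\left(Y{\left(-12 \right)} \right)} + \left(24131 - -3847\right)) = - (\frac{2 + 189 \cdot 2}{423 \cdot 2} + \left(24131 - -3847\right)) = - (\frac{1}{423} \cdot \frac{1}{2} \left(2 + 378\right) + \left(24131 + 3847\right)) = - (\frac{1}{423} \cdot \frac{1}{2} \cdot 380 + 27978) = - (\frac{190}{423} + 27978) = \left(-1\right) \frac{11834884}{423} = - \frac{11834884}{423}$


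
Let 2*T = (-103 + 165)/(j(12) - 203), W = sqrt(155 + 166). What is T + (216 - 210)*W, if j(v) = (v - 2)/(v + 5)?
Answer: -17/111 + 6*sqrt(321) ≈ 107.35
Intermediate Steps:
W = sqrt(321) ≈ 17.916
j(v) = (-2 + v)/(5 + v)
T = -17/111 (T = ((-103 + 165)/((-2 + 12)/(5 + 12) - 203))/2 = (62/(10/17 - 203))/2 = (62/(-3441/17))/2 = (62*(-17/3441))/2 = (1/2)*(-34/111) = -17/111 ≈ -0.15315)
T + (216 - 210)*W = -17/111 + (216 - 210)*sqrt(321) = -17/111 + 6*sqrt(321)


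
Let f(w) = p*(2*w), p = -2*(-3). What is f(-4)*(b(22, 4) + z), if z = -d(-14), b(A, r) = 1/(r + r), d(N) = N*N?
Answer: 9402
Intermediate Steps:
d(N) = N²
p = 6
b(A, r) = 1/(2*r)
z = -196 (z = -1*(-14)² = -1*196 = -196)
f(w) = 12*w (f(w) = 6*(2*w) = 12*w)
f(-4)*(b(22, 4) + z) = (12*(-4))*((½)/4 - 196) = -48*((½)*(¼) - 196) = -48*(⅛ - 196) = -48*(-1567/8) = 9402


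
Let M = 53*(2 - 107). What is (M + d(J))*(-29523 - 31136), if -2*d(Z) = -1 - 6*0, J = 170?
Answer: 675074011/2 ≈ 3.3754e+8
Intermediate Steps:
M = -5565 (M = 53*(-105) = -5565)
d(Z) = ½ (d(Z) = -(-1 - 6*0)/2 = -(-1 + 0)/2 = -½*(-1) = ½)
(M + d(J))*(-29523 - 31136) = (-5565 + ½)*(-29523 - 31136) = -11129/2*(-60659) = 675074011/2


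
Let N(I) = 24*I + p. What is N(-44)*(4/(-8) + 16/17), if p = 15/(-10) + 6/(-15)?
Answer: -31737/68 ≈ -466.72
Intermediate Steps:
p = -19/10 (p = 15*(-⅒) + 6*(-1/15) = -3/2 - ⅖ = -19/10 ≈ -1.9000)
N(I) = -19/10 + 24*I (N(I) = 24*I - 19/10 = -19/10 + 24*I)
N(-44)*(4/(-8) + 16/17) = (-19/10 + 24*(-44))*(4/(-8) + 16/17) = (-19/10 - 1056)*(4*(-⅛) + 16*(1/17)) = -10579*(-½ + 16/17)/10 = -10579/10*15/34 = -31737/68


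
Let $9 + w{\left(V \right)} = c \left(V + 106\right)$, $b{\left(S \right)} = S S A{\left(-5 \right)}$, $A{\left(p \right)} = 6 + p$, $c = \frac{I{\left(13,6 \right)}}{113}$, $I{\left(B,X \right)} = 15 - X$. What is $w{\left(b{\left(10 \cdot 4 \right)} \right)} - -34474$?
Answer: $\frac{3909899}{113} \approx 34601.0$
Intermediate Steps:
$c = \frac{9}{113}$ ($c = \frac{15 - 6}{113} = \left(15 - 6\right) \frac{1}{113} = 9 \cdot \frac{1}{113} = \frac{9}{113} \approx 0.079646$)
$b{\left(S \right)} = S^{2}$ ($b{\left(S \right)} = S S \left(6 - 5\right) = S^{2} \cdot 1 = S^{2}$)
$w{\left(V \right)} = - \frac{63}{113} + \frac{9 V}{113}$ ($w{\left(V \right)} = -9 + \frac{9 \left(V + 106\right)}{113} = -9 + \frac{9 \left(106 + V\right)}{113} = -9 + \left(\frac{954}{113} + \frac{9 V}{113}\right) = - \frac{63}{113} + \frac{9 V}{113}$)
$w{\left(b{\left(10 \cdot 4 \right)} \right)} - -34474 = \left(- \frac{63}{113} + \frac{9 \left(10 \cdot 4\right)^{2}}{113}\right) - -34474 = \left(- \frac{63}{113} + \frac{9 \cdot 40^{2}}{113}\right) + 34474 = \left(- \frac{63}{113} + \frac{9}{113} \cdot 1600\right) + 34474 = \left(- \frac{63}{113} + \frac{14400}{113}\right) + 34474 = \frac{14337}{113} + 34474 = \frac{3909899}{113}$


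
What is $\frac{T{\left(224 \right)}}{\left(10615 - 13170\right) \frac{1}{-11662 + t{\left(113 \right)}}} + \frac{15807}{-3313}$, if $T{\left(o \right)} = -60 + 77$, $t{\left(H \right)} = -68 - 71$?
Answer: $\frac{624257236}{8464715} \approx 73.748$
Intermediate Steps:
$t{\left(H \right)} = -139$
$T{\left(o \right)} = 17$
$\frac{T{\left(224 \right)}}{\left(10615 - 13170\right) \frac{1}{-11662 + t{\left(113 \right)}}} + \frac{15807}{-3313} = \frac{17}{\left(10615 - 13170\right) \frac{1}{-11662 - 139}} + \frac{15807}{-3313} = \frac{17}{\left(-2555\right) \frac{1}{-11801}} + 15807 \left(- \frac{1}{3313}\right) = \frac{17}{\left(-2555\right) \left(- \frac{1}{11801}\right)} - \frac{15807}{3313} = \frac{17}{\frac{2555}{11801}} - \frac{15807}{3313} = 17 \cdot \frac{11801}{2555} - \frac{15807}{3313} = \frac{200617}{2555} - \frac{15807}{3313} = \frac{624257236}{8464715}$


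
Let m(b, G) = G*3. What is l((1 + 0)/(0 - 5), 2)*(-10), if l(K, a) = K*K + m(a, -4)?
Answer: 598/5 ≈ 119.60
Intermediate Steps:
m(b, G) = 3*G
l(K, a) = -12 + K² (l(K, a) = K*K + 3*(-4) = K² - 12 = -12 + K²)
l((1 + 0)/(0 - 5), 2)*(-10) = (-12 + ((1 + 0)/(0 - 5))²)*(-10) = (-12 + (1/(-5))²)*(-10) = (-12 + (1*(-⅕))²)*(-10) = (-12 + (-⅕)²)*(-10) = (-12 + 1/25)*(-10) = -299/25*(-10) = 598/5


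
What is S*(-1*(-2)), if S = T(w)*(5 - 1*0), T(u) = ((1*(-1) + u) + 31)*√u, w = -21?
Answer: 90*I*√21 ≈ 412.43*I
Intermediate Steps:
T(u) = √u*(30 + u) (T(u) = ((-1 + u) + 31)*√u = (30 + u)*√u = √u*(30 + u))
S = 45*I*√21 (S = (√(-21)*(30 - 21))*(5 - 1*0) = ((I*√21)*9)*(5 + 0) = (9*I*√21)*5 = 45*I*√21 ≈ 206.22*I)
S*(-1*(-2)) = (45*I*√21)*(-1*(-2)) = (45*I*√21)*2 = 90*I*√21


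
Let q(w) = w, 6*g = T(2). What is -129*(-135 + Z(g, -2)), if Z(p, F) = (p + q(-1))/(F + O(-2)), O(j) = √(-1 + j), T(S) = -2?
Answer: 121561/7 - 172*I*√3/7 ≈ 17366.0 - 42.559*I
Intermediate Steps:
g = -⅓ (g = (⅙)*(-2) = -⅓ ≈ -0.33333)
Z(p, F) = (-1 + p)/(F + I*√3) (Z(p, F) = (p - 1)/(F + √(-1 - 2)) = (-1 + p)/(F + √(-3)) = (-1 + p)/(F + I*√3))
-129*(-135 + Z(g, -2)) = -129*(-135 + (-1 - ⅓)/(-2 + I*√3)) = -129*(-135 - 4/3/(-2 + I*√3)) = -129*(-135 - 4/(3*(-2 + I*√3))) = 17415 + 172/(-2 + I*√3)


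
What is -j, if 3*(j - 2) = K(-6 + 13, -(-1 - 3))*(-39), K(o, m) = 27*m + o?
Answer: 1493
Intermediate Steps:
K(o, m) = o + 27*m
j = -1493 (j = 2 + (((-6 + 13) + 27*(-(-1 - 3)))*(-39))/3 = 2 + ((7 + 27*(-1*(-4)))*(-39))/3 = 2 + ((7 + 27*4)*(-39))/3 = 2 + ((7 + 108)*(-39))/3 = 2 + (115*(-39))/3 = 2 + (⅓)*(-4485) = 2 - 1495 = -1493)
-j = -1*(-1493) = 1493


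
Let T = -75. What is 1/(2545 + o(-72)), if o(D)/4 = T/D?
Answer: 6/15295 ≈ 0.00039229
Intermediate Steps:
o(D) = -300/D (o(D) = 4*(-75/D) = -300/D)
1/(2545 + o(-72)) = 1/(2545 - 300/(-72)) = 1/(2545 - 300*(-1/72)) = 1/(2545 + 25/6) = 1/(15295/6) = 6/15295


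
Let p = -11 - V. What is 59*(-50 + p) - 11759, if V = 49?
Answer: -18249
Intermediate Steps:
p = -60 (p = -11 - 1*49 = -11 - 49 = -60)
59*(-50 + p) - 11759 = 59*(-50 - 60) - 11759 = 59*(-110) - 11759 = -6490 - 11759 = -18249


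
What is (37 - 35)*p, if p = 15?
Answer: 30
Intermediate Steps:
(37 - 35)*p = (37 - 35)*15 = 2*15 = 30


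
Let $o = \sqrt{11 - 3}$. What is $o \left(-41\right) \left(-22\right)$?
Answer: $1804 \sqrt{2} \approx 2551.2$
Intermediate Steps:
$o = 2 \sqrt{2}$ ($o = \sqrt{8} = 2 \sqrt{2} \approx 2.8284$)
$o \left(-41\right) \left(-22\right) = 2 \sqrt{2} \left(-41\right) \left(-22\right) = - 82 \sqrt{2} \left(-22\right) = 1804 \sqrt{2}$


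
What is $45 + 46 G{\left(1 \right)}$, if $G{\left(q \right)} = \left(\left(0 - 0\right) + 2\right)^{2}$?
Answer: $229$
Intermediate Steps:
$G{\left(q \right)} = 4$ ($G{\left(q \right)} = \left(\left(0 + 0\right) + 2\right)^{2} = \left(0 + 2\right)^{2} = 2^{2} = 4$)
$45 + 46 G{\left(1 \right)} = 45 + 46 \cdot 4 = 45 + 184 = 229$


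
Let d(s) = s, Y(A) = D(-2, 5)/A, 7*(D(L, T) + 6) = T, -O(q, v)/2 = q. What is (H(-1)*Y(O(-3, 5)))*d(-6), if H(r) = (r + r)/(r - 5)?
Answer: 37/21 ≈ 1.7619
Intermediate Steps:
O(q, v) = -2*q
D(L, T) = -6 + T/7
Y(A) = -37/(7*A) (Y(A) = (-6 + (⅐)*5)/A = (-6 + 5/7)/A = -37/(7*A))
H(r) = 2*r/(-5 + r) (H(r) = (2*r)/(-5 + r) = 2*r/(-5 + r))
(H(-1)*Y(O(-3, 5)))*d(-6) = ((2*(-1)/(-5 - 1))*(-37/(7*((-2*(-3))))))*(-6) = ((2*(-1)/(-6))*(-37/7/6))*(-6) = ((2*(-1)*(-⅙))*(-37/7*⅙))*(-6) = ((⅓)*(-37/42))*(-6) = -37/126*(-6) = 37/21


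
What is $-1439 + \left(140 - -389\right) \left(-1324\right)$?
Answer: $-701835$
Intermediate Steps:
$-1439 + \left(140 - -389\right) \left(-1324\right) = -1439 + \left(140 + 389\right) \left(-1324\right) = -1439 + 529 \left(-1324\right) = -1439 - 700396 = -701835$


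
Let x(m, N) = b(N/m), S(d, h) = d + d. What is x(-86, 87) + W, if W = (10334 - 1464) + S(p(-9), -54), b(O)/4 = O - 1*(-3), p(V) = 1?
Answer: 381838/43 ≈ 8880.0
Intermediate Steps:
S(d, h) = 2*d
b(O) = 12 + 4*O (b(O) = 4*(O - 1*(-3)) = 4*(O + 3) = 4*(3 + O) = 12 + 4*O)
x(m, N) = 12 + 4*N/m (x(m, N) = 12 + 4*(N/m) = 12 + 4*N/m)
W = 8872 (W = (10334 - 1464) + 2*1 = 8870 + 2 = 8872)
x(-86, 87) + W = (12 + 4*87/(-86)) + 8872 = (12 + 4*87*(-1/86)) + 8872 = (12 - 174/43) + 8872 = 342/43 + 8872 = 381838/43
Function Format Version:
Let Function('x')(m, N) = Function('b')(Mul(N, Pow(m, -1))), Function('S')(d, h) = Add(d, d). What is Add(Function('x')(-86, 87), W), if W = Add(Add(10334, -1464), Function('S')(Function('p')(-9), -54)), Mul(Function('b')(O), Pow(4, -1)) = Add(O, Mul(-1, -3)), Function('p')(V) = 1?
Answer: Rational(381838, 43) ≈ 8880.0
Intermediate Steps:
Function('S')(d, h) = Mul(2, d)
Function('b')(O) = Add(12, Mul(4, O)) (Function('b')(O) = Mul(4, Add(O, Mul(-1, -3))) = Mul(4, Add(O, 3)) = Mul(4, Add(3, O)) = Add(12, Mul(4, O)))
Function('x')(m, N) = Add(12, Mul(4, N, Pow(m, -1))) (Function('x')(m, N) = Add(12, Mul(4, Mul(N, Pow(m, -1)))) = Add(12, Mul(4, N, Pow(m, -1))))
W = 8872 (W = Add(Add(10334, -1464), Mul(2, 1)) = Add(8870, 2) = 8872)
Add(Function('x')(-86, 87), W) = Add(Add(12, Mul(4, 87, Pow(-86, -1))), 8872) = Add(Add(12, Mul(4, 87, Rational(-1, 86))), 8872) = Add(Add(12, Rational(-174, 43)), 8872) = Add(Rational(342, 43), 8872) = Rational(381838, 43)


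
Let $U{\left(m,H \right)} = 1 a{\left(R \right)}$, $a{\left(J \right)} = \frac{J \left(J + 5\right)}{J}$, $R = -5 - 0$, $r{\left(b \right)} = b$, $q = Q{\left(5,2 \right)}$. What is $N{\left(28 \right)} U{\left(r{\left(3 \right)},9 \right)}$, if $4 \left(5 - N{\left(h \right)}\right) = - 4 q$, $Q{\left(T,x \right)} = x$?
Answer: $0$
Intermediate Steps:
$q = 2$
$R = -5$ ($R = -5 + 0 = -5$)
$N{\left(h \right)} = 7$ ($N{\left(h \right)} = 5 - \frac{\left(-4\right) 2}{4} = 5 - -2 = 5 + 2 = 7$)
$a{\left(J \right)} = 5 + J$ ($a{\left(J \right)} = \frac{J \left(5 + J\right)}{J} = 5 + J$)
$U{\left(m,H \right)} = 0$ ($U{\left(m,H \right)} = 1 \left(5 - 5\right) = 1 \cdot 0 = 0$)
$N{\left(28 \right)} U{\left(r{\left(3 \right)},9 \right)} = 7 \cdot 0 = 0$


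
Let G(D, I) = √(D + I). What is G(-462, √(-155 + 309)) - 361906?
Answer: -361906 + I*√(462 - √154) ≈ -3.6191e+5 + 21.204*I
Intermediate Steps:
G(-462, √(-155 + 309)) - 361906 = √(-462 + √(-155 + 309)) - 361906 = √(-462 + √154) - 361906 = -361906 + √(-462 + √154)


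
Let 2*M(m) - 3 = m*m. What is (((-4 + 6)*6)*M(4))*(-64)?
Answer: -7296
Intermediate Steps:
M(m) = 3/2 + m²/2 (M(m) = 3/2 + (m*m)/2 = 3/2 + m²/2)
(((-4 + 6)*6)*M(4))*(-64) = (((-4 + 6)*6)*(3/2 + (½)*4²))*(-64) = ((2*6)*(3/2 + (½)*16))*(-64) = (12*(3/2 + 8))*(-64) = (12*(19/2))*(-64) = 114*(-64) = -7296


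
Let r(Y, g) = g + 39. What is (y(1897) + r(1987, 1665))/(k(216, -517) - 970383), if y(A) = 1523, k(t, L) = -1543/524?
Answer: -1690948/508482235 ≈ -0.0033255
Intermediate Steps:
k(t, L) = -1543/524 (k(t, L) = -1543*1/524 = -1543/524)
r(Y, g) = 39 + g
(y(1897) + r(1987, 1665))/(k(216, -517) - 970383) = (1523 + (39 + 1665))/(-1543/524 - 970383) = (1523 + 1704)/(-508482235/524) = 3227*(-524/508482235) = -1690948/508482235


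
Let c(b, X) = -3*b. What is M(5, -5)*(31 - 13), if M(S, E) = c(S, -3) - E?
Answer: -180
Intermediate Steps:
M(S, E) = -E - 3*S (M(S, E) = -3*S - E = -E - 3*S)
M(5, -5)*(31 - 13) = (-1*(-5) - 3*5)*(31 - 13) = (5 - 15)*18 = -10*18 = -180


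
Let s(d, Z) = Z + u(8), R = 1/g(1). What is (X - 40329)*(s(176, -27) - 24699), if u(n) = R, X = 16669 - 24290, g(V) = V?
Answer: 1185563750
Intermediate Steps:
X = -7621
R = 1 (R = 1/1 = 1)
u(n) = 1
s(d, Z) = 1 + Z (s(d, Z) = Z + 1 = 1 + Z)
(X - 40329)*(s(176, -27) - 24699) = (-7621 - 40329)*((1 - 27) - 24699) = -47950*(-26 - 24699) = -47950*(-24725) = 1185563750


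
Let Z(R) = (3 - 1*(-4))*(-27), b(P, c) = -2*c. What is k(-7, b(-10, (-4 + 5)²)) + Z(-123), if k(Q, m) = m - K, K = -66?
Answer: -125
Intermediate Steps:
k(Q, m) = 66 + m (k(Q, m) = m - 1*(-66) = m + 66 = 66 + m)
Z(R) = -189 (Z(R) = (3 + 4)*(-27) = 7*(-27) = -189)
k(-7, b(-10, (-4 + 5)²)) + Z(-123) = (66 - 2*(-4 + 5)²) - 189 = (66 - 2*1²) - 189 = (66 - 2*1) - 189 = (66 - 2) - 189 = 64 - 189 = -125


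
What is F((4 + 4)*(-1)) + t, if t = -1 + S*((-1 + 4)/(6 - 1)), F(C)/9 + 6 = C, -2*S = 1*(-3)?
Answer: -1261/10 ≈ -126.10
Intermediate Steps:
S = 3/2 (S = -(-3)/2 = -½*(-3) = 3/2 ≈ 1.5000)
F(C) = -54 + 9*C
t = -⅒ (t = -1 + 3*((-1 + 4)/(6 - 1))/2 = -1 + 3*(3/5)/2 = -1 + 3*(3*(⅕))/2 = -1 + (3/2)*(⅗) = -1 + 9/10 = -⅒ ≈ -0.10000)
F((4 + 4)*(-1)) + t = (-54 + 9*((4 + 4)*(-1))) - ⅒ = (-54 + 9*(8*(-1))) - ⅒ = (-54 + 9*(-8)) - ⅒ = (-54 - 72) - ⅒ = -126 - ⅒ = -1261/10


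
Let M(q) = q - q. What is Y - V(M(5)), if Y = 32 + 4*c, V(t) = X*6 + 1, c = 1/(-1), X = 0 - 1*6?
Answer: 63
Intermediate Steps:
X = -6 (X = 0 - 6 = -6)
c = -1
M(q) = 0
V(t) = -35 (V(t) = -6*6 + 1 = -36 + 1 = -35)
Y = 28 (Y = 32 + 4*(-1) = 32 - 4 = 28)
Y - V(M(5)) = 28 - 1*(-35) = 28 + 35 = 63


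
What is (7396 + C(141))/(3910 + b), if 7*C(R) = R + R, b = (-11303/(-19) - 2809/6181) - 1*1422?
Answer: 436654979/180999352 ≈ 2.4125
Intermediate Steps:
b = -97187786/117439 (b = (-11303*(-1/19) - 2809*1/6181) - 1422 = (11303/19 - 2809/6181) - 1422 = 69810472/117439 - 1422 = -97187786/117439 ≈ -827.56)
C(R) = 2*R/7 (C(R) = (R + R)/7 = (2*R)/7 = 2*R/7)
(7396 + C(141))/(3910 + b) = (7396 + (2/7)*141)/(3910 - 97187786/117439) = (7396 + 282/7)/(361998704/117439) = (52054/7)*(117439/361998704) = 436654979/180999352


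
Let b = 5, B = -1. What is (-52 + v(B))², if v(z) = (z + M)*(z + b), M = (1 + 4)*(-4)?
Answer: 18496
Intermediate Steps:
M = -20 (M = 5*(-4) = -20)
v(z) = (-20 + z)*(5 + z) (v(z) = (z - 20)*(z + 5) = (-20 + z)*(5 + z))
(-52 + v(B))² = (-52 + (-100 + (-1)² - 15*(-1)))² = (-52 + (-100 + 1 + 15))² = (-52 - 84)² = (-136)² = 18496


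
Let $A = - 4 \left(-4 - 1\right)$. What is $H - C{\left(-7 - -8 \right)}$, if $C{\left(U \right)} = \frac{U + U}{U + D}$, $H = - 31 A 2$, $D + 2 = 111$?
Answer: $- \frac{68201}{55} \approx -1240.0$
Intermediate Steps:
$D = 109$ ($D = -2 + 111 = 109$)
$A = 20$ ($A = \left(-4\right) \left(-5\right) = 20$)
$H = -1240$ ($H = \left(-31\right) 20 \cdot 2 = \left(-620\right) 2 = -1240$)
$C{\left(U \right)} = \frac{2 U}{109 + U}$ ($C{\left(U \right)} = \frac{U + U}{U + 109} = \frac{2 U}{109 + U}$)
$H - C{\left(-7 - -8 \right)} = -1240 - \frac{2 \left(-7 - -8\right)}{109 - -1} = -1240 - \frac{2 \left(-7 + 8\right)}{109 + \left(-7 + 8\right)} = -1240 - 2 \cdot 1 \frac{1}{109 + 1} = -1240 - 2 \cdot 1 \cdot \frac{1}{110} = -1240 - \frac{1}{55} = - \frac{68201}{55}$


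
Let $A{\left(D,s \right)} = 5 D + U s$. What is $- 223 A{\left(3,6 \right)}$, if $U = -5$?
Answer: $3345$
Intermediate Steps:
$A{\left(D,s \right)} = - 5 s + 5 D$ ($A{\left(D,s \right)} = 5 D - 5 s = - 5 s + 5 D$)
$- 223 A{\left(3,6 \right)} = - 223 \left(\left(-5\right) 6 + 5 \cdot 3\right) = - 223 \left(-30 + 15\right) = \left(-223\right) \left(-15\right) = 3345$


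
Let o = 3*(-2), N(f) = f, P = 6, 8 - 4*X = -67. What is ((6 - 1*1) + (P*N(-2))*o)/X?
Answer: 308/75 ≈ 4.1067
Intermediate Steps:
X = 75/4 (X = 2 - ¼*(-67) = 2 + 67/4 = 75/4 ≈ 18.750)
o = -6
((6 - 1*1) + (P*N(-2))*o)/X = ((6 - 1*1) + (6*(-2))*(-6))/(75/4) = ((6 - 1) - 12*(-6))*(4/75) = (5 + 72)*(4/75) = 77*(4/75) = 308/75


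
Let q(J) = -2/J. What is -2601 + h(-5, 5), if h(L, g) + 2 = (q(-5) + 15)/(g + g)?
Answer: -130073/50 ≈ -2601.5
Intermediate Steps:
h(L, g) = -2 + 77/(10*g) (h(L, g) = -2 + (-2/(-5) + 15)/(g + g) = -2 + (-2*(-⅕) + 15)/((2*g)) = -2 + (⅖ + 15)*(1/(2*g)) = -2 + 77*(1/(2*g))/5 = -2 + 77/(10*g))
-2601 + h(-5, 5) = -2601 + (-2 + (77/10)/5) = -2601 + (-2 + (77/10)*(⅕)) = -2601 + (-2 + 77/50) = -2601 - 23/50 = -130073/50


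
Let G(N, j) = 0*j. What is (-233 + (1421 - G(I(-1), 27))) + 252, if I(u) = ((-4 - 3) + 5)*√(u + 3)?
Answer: 1440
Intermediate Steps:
I(u) = -2*√(3 + u) (I(u) = (-7 + 5)*√(3 + u) = -2*√(3 + u))
G(N, j) = 0
(-233 + (1421 - G(I(-1), 27))) + 252 = (-233 + (1421 - 1*0)) + 252 = (-233 + (1421 + 0)) + 252 = (-233 + 1421) + 252 = 1188 + 252 = 1440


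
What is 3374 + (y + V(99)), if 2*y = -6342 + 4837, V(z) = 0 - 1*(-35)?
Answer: 5313/2 ≈ 2656.5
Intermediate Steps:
V(z) = 35 (V(z) = 0 + 35 = 35)
y = -1505/2 (y = (-6342 + 4837)/2 = (½)*(-1505) = -1505/2 ≈ -752.50)
3374 + (y + V(99)) = 3374 + (-1505/2 + 35) = 3374 - 1435/2 = 5313/2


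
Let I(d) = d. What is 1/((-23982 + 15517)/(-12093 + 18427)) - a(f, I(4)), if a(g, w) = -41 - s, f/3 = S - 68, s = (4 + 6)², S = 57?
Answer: 1187231/8465 ≈ 140.25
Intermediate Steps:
s = 100 (s = 10² = 100)
f = -33 (f = 3*(57 - 68) = 3*(-11) = -33)
a(g, w) = -141 (a(g, w) = -41 - 1*100 = -41 - 100 = -141)
1/((-23982 + 15517)/(-12093 + 18427)) - a(f, I(4)) = 1/((-23982 + 15517)/(-12093 + 18427)) - 1*(-141) = 1/(-8465/6334) + 141 = -6334/8465 + 141 = 1187231/8465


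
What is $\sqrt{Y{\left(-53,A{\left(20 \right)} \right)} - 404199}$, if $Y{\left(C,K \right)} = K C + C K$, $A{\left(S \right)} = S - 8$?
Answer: $11 i \sqrt{3351} \approx 636.77 i$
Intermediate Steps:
$A{\left(S \right)} = -8 + S$ ($A{\left(S \right)} = S - 8 = -8 + S$)
$Y{\left(C,K \right)} = 2 C K$ ($Y{\left(C,K \right)} = C K + C K = 2 C K$)
$\sqrt{Y{\left(-53,A{\left(20 \right)} \right)} - 404199} = \sqrt{2 \left(-53\right) \left(-8 + 20\right) - 404199} = \sqrt{2 \left(-53\right) 12 - 404199} = \sqrt{-1272 - 404199} = \sqrt{-405471} = 11 i \sqrt{3351}$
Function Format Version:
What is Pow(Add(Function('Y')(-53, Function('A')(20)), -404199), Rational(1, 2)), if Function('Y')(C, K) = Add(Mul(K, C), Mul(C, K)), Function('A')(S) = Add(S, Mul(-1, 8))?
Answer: Mul(11, I, Pow(3351, Rational(1, 2))) ≈ Mul(636.77, I)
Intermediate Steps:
Function('A')(S) = Add(-8, S) (Function('A')(S) = Add(S, -8) = Add(-8, S))
Function('Y')(C, K) = Mul(2, C, K) (Function('Y')(C, K) = Add(Mul(C, K), Mul(C, K)) = Mul(2, C, K))
Pow(Add(Function('Y')(-53, Function('A')(20)), -404199), Rational(1, 2)) = Pow(Add(Mul(2, -53, Add(-8, 20)), -404199), Rational(1, 2)) = Pow(Add(Mul(2, -53, 12), -404199), Rational(1, 2)) = Pow(Add(-1272, -404199), Rational(1, 2)) = Pow(-405471, Rational(1, 2)) = Mul(11, I, Pow(3351, Rational(1, 2)))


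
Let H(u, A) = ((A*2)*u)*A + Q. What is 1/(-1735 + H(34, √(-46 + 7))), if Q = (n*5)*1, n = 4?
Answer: -1/4367 ≈ -0.00022899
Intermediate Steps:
Q = 20 (Q = (4*5)*1 = 20*1 = 20)
H(u, A) = 20 + 2*u*A² (H(u, A) = ((A*2)*u)*A + 20 = ((2*A)*u)*A + 20 = (2*A*u)*A + 20 = 2*u*A² + 20 = 20 + 2*u*A²)
1/(-1735 + H(34, √(-46 + 7))) = 1/(-1735 + (20 + 2*34*(√(-46 + 7))²)) = 1/(-1735 + (20 + 2*34*(√(-39))²)) = 1/(-1735 + (20 + 2*34*(I*√39)²)) = 1/(-1735 + (20 + 2*34*(-39))) = 1/(-1735 + (20 - 2652)) = 1/(-1735 - 2632) = 1/(-4367) = -1/4367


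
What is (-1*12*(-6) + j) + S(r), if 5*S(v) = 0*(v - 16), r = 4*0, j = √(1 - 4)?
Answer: 72 + I*√3 ≈ 72.0 + 1.732*I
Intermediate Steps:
j = I*√3 (j = √(-3) = I*√3 ≈ 1.732*I)
r = 0
S(v) = 0 (S(v) = (0*(v - 16))/5 = (0*(-16 + v))/5 = (⅕)*0 = 0)
(-1*12*(-6) + j) + S(r) = (-1*12*(-6) + I*√3) + 0 = (-12*(-6) + I*√3) + 0 = (72 + I*√3) + 0 = 72 + I*√3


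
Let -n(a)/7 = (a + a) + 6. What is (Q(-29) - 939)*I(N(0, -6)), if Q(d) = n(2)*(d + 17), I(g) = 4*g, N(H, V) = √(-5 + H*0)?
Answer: -396*I*√5 ≈ -885.48*I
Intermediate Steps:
n(a) = -42 - 14*a (n(a) = -7*((a + a) + 6) = -7*(2*a + 6) = -7*(6 + 2*a) = -42 - 14*a)
N(H, V) = I*√5 (N(H, V) = √(-5 + 0) = √(-5) = I*√5)
Q(d) = -1190 - 70*d (Q(d) = (-42 - 14*2)*(d + 17) = (-42 - 28)*(17 + d) = -70*(17 + d) = -1190 - 70*d)
(Q(-29) - 939)*I(N(0, -6)) = ((-1190 - 70*(-29)) - 939)*(4*(I*√5)) = ((-1190 + 2030) - 939)*(4*I*√5) = (840 - 939)*(4*I*√5) = -396*I*√5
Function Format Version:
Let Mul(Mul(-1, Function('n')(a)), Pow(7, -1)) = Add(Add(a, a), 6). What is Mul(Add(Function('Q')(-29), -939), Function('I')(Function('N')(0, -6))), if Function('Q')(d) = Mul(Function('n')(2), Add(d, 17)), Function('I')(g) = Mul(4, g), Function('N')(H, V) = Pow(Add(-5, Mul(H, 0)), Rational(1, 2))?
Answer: Mul(-396, I, Pow(5, Rational(1, 2))) ≈ Mul(-885.48, I)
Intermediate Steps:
Function('n')(a) = Add(-42, Mul(-14, a)) (Function('n')(a) = Mul(-7, Add(Add(a, a), 6)) = Mul(-7, Add(Mul(2, a), 6)) = Mul(-7, Add(6, Mul(2, a))) = Add(-42, Mul(-14, a)))
Function('N')(H, V) = Mul(I, Pow(5, Rational(1, 2))) (Function('N')(H, V) = Pow(Add(-5, 0), Rational(1, 2)) = Pow(-5, Rational(1, 2)) = Mul(I, Pow(5, Rational(1, 2))))
Function('Q')(d) = Add(-1190, Mul(-70, d)) (Function('Q')(d) = Mul(Add(-42, Mul(-14, 2)), Add(d, 17)) = Mul(Add(-42, -28), Add(17, d)) = Mul(-70, Add(17, d)) = Add(-1190, Mul(-70, d)))
Mul(Add(Function('Q')(-29), -939), Function('I')(Function('N')(0, -6))) = Mul(Add(Add(-1190, Mul(-70, -29)), -939), Mul(4, Mul(I, Pow(5, Rational(1, 2))))) = Mul(Add(Add(-1190, 2030), -939), Mul(4, I, Pow(5, Rational(1, 2)))) = Mul(Add(840, -939), Mul(4, I, Pow(5, Rational(1, 2)))) = Mul(-99, Mul(4, I, Pow(5, Rational(1, 2)))) = Mul(-396, I, Pow(5, Rational(1, 2)))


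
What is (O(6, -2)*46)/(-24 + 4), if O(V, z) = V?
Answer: -69/5 ≈ -13.800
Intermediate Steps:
(O(6, -2)*46)/(-24 + 4) = (6*46)/(-24 + 4) = 276/(-20) = 276*(-1/20) = -69/5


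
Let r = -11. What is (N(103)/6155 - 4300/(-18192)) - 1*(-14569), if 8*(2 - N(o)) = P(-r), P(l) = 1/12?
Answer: 1087562049423/74647840 ≈ 14569.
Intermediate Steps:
P(l) = 1/12
N(o) = 191/96 (N(o) = 2 - ⅛*1/12 = 2 - 1/96 = 191/96)
(N(103)/6155 - 4300/(-18192)) - 1*(-14569) = ((191/96)/6155 - 4300/(-18192)) - 1*(-14569) = ((191/96)*(1/6155) - 4300*(-1/18192)) + 14569 = (191/590880 + 1075/4548) + 14569 = 17668463/74647840 + 14569 = 1087562049423/74647840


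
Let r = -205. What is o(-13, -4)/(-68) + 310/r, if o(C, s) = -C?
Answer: -4749/2788 ≈ -1.7034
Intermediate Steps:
o(-13, -4)/(-68) + 310/r = -1*(-13)/(-68) + 310/(-205) = 13*(-1/68) + 310*(-1/205) = -13/68 - 62/41 = -4749/2788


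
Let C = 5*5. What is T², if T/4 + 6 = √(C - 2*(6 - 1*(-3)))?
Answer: 688 - 192*√7 ≈ 180.02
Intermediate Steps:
C = 25
T = -24 + 4*√7 (T = -24 + 4*√(25 - 2*(6 - 1*(-3))) = -24 + 4*√(25 - 2*(6 + 3)) = -24 + 4*√(25 - 2*9) = -24 + 4*√(25 - 18) = -24 + 4*√7 ≈ -13.417)
T² = (-24 + 4*√7)²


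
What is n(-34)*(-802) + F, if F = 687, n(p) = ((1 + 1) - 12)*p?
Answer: -271993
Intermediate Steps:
n(p) = -10*p (n(p) = (2 - 12)*p = -10*p)
n(-34)*(-802) + F = -10*(-34)*(-802) + 687 = 340*(-802) + 687 = -272680 + 687 = -271993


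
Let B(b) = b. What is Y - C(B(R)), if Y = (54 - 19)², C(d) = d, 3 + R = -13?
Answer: 1241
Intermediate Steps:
R = -16 (R = -3 - 13 = -16)
Y = 1225 (Y = 35² = 1225)
Y - C(B(R)) = 1225 - 1*(-16) = 1225 + 16 = 1241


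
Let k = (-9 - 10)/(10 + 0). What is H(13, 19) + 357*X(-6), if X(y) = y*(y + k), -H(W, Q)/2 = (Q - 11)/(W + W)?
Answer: 1099877/65 ≈ 16921.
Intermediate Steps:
k = -19/10 ≈ -1.9000
H(W, Q) = -(-11 + Q)/W (H(W, Q) = -2*(Q - 11)/(W + W) = -2*(-11 + Q)/(2*W) = -2*(-11 + Q)*1/(2*W) = -(-11 + Q)/W)
X(y) = y*(-19/10 + y) (X(y) = y*(y - 19/10) = y*(-19/10 + y))
H(13, 19) + 357*X(-6) = (11 - 1*19)/13 + 357*((⅒)*(-6)*(-19 + 10*(-6))) = (11 - 19)/13 + 357*((⅒)*(-6)*(-19 - 60)) = (1/13)*(-8) + 357*((⅒)*(-6)*(-79)) = -8/13 + 357*(237/5) = -8/13 + 84609/5 = 1099877/65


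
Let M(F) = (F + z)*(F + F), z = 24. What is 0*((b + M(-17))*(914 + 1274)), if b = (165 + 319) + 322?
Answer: 0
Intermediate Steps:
M(F) = 2*F*(24 + F) (M(F) = (F + 24)*(F + F) = (24 + F)*(2*F) = 2*F*(24 + F))
b = 806 (b = 484 + 322 = 806)
0*((b + M(-17))*(914 + 1274)) = 0*((806 + 2*(-17)*(24 - 17))*(914 + 1274)) = 0*((806 + 2*(-17)*7)*2188) = 0*((806 - 238)*2188) = 0*(568*2188) = 0*1242784 = 0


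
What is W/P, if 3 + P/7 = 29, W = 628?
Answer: 314/91 ≈ 3.4506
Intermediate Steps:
P = 182 (P = -21 + 7*29 = -21 + 203 = 182)
W/P = 628/182 = 628*(1/182) = 314/91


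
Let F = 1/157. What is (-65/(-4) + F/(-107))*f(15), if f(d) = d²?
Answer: 245684475/67196 ≈ 3656.2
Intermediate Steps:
F = 1/157 ≈ 0.0063694
(-65/(-4) + F/(-107))*f(15) = (-65/(-4) + (1/157)/(-107))*15² = (-65*(-¼) + (1/157)*(-1/107))*225 = (65/4 - 1/16799)*225 = (1091931/67196)*225 = 245684475/67196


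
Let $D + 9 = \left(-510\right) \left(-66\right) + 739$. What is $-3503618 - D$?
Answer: $-3538008$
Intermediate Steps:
$D = 34390$ ($D = -9 + \left(\left(-510\right) \left(-66\right) + 739\right) = -9 + \left(33660 + 739\right) = -9 + 34399 = 34390$)
$-3503618 - D = -3503618 - 34390 = -3538008$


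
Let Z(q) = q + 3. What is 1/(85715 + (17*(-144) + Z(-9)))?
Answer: 1/83261 ≈ 1.2010e-5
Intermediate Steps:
Z(q) = 3 + q
1/(85715 + (17*(-144) + Z(-9))) = 1/(85715 + (17*(-144) + (3 - 9))) = 1/(85715 + (-2448 - 6)) = 1/(85715 - 2454) = 1/83261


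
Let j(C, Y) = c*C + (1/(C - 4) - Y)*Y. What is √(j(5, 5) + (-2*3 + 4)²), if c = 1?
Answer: I*√11 ≈ 3.3166*I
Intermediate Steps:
j(C, Y) = C + Y*(1/(-4 + C) - Y) (j(C, Y) = 1*C + (1/(C - 4) - Y)*Y = C + (1/(-4 + C) - Y)*Y = C + Y*(1/(-4 + C) - Y))
√(j(5, 5) + (-2*3 + 4)²) = √((5 + 5² - 4*5 + 4*5² - 1*5*5²)/(-4 + 5) + (-2*3 + 4)²) = √((5 + 25 - 20 + 4*25 - 1*5*25)/1 + (-6 + 4)²) = √(1*(5 + 25 - 20 + 100 - 125) + (-2)²) = √(1*(-15) + 4) = √(-15 + 4) = √(-11) = I*√11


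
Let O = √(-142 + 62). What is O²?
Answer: -80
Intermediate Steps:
O = 4*I*√5 (O = √(-80) = 4*I*√5 ≈ 8.9443*I)
O² = (4*I*√5)² = -80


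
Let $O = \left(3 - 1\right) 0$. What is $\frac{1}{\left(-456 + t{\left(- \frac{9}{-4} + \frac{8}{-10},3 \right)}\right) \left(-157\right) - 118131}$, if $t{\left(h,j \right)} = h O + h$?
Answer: $- \frac{20}{935333} \approx -2.1383 \cdot 10^{-5}$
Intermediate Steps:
$O = 0$ ($O = 2 \cdot 0 = 0$)
$t{\left(h,j \right)} = h$ ($t{\left(h,j \right)} = h 0 + h = 0 + h = h$)
$\frac{1}{\left(-456 + t{\left(- \frac{9}{-4} + \frac{8}{-10},3 \right)}\right) \left(-157\right) - 118131} = \frac{1}{\left(-456 + \left(- \frac{9}{-4} + \frac{8}{-10}\right)\right) \left(-157\right) - 118131} = \frac{1}{\left(-456 + \left(\left(-9\right) \left(- \frac{1}{4}\right) + 8 \left(- \frac{1}{10}\right)\right)\right) \left(-157\right) - 118131} = \frac{1}{\left(-456 + \left(\frac{9}{4} - \frac{4}{5}\right)\right) \left(-157\right) - 118131} = \frac{1}{\left(-456 + \frac{29}{20}\right) \left(-157\right) - 118131} = \frac{1}{\left(- \frac{9091}{20}\right) \left(-157\right) - 118131} = \frac{1}{\frac{1427287}{20} - 118131} = \frac{1}{- \frac{935333}{20}} = - \frac{20}{935333}$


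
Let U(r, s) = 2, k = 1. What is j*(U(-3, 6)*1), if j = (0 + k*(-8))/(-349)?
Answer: 16/349 ≈ 0.045845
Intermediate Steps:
j = 8/349 (j = (0 + 1*(-8))/(-349) = (0 - 8)*(-1/349) = -8*(-1/349) = 8/349 ≈ 0.022923)
j*(U(-3, 6)*1) = 8*(2*1)/349 = (8/349)*2 = 16/349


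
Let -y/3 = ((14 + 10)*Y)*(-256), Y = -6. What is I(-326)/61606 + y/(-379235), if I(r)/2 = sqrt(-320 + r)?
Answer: 110592/379235 + I*sqrt(646)/30803 ≈ 0.29162 + 0.00082513*I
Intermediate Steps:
I(r) = 2*sqrt(-320 + r)
y = -110592 (y = -3*(14 + 10)*(-6)*(-256) = -3*24*(-6)*(-256) = -(-432)*(-256) = -3*36864 = -110592)
I(-326)/61606 + y/(-379235) = (2*sqrt(-320 - 326))/61606 - 110592/(-379235) = (2*sqrt(-646))*(1/61606) - 110592*(-1/379235) = (2*(I*sqrt(646)))*(1/61606) + 110592/379235 = (2*I*sqrt(646))*(1/61606) + 110592/379235 = I*sqrt(646)/30803 + 110592/379235 = 110592/379235 + I*sqrt(646)/30803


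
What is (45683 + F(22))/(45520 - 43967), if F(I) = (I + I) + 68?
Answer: 45795/1553 ≈ 29.488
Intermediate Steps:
F(I) = 68 + 2*I (F(I) = 2*I + 68 = 68 + 2*I)
(45683 + F(22))/(45520 - 43967) = (45683 + (68 + 2*22))/(45520 - 43967) = (45683 + (68 + 44))/1553 = (45683 + 112)*(1/1553) = 45795*(1/1553) = 45795/1553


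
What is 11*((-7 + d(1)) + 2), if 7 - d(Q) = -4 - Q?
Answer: 77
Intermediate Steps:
d(Q) = 11 + Q (d(Q) = 7 - (-4 - Q) = 7 + (4 + Q) = 11 + Q)
11*((-7 + d(1)) + 2) = 11*((-7 + (11 + 1)) + 2) = 11*((-7 + 12) + 2) = 11*(5 + 2) = 11*7 = 77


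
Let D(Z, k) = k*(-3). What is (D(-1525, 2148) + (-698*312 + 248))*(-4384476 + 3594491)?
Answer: 176934520420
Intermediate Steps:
D(Z, k) = -3*k
(D(-1525, 2148) + (-698*312 + 248))*(-4384476 + 3594491) = (-3*2148 + (-698*312 + 248))*(-4384476 + 3594491) = (-6444 + (-217776 + 248))*(-789985) = (-6444 - 217528)*(-789985) = -223972*(-789985) = 176934520420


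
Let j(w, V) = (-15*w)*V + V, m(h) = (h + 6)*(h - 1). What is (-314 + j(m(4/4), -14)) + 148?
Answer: -180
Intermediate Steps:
m(h) = (-1 + h)*(6 + h) (m(h) = (6 + h)*(-1 + h) = (-1 + h)*(6 + h))
j(w, V) = V - 15*V*w (j(w, V) = -15*V*w + V = V - 15*V*w)
(-314 + j(m(4/4), -14)) + 148 = (-314 - 14*(1 - 15*(-6 + (4/4)**2 + 5*(4/4)))) + 148 = (-314 - 14*(1 - 15*(-6 + (4*(1/4))**2 + 5*(4*(1/4))))) + 148 = (-314 - 14*(1 - 15*(-6 + 1**2 + 5*1))) + 148 = (-314 - 14*(1 - 15*(-6 + 1 + 5))) + 148 = (-314 - 14*(1 - 15*0)) + 148 = (-314 - 14*(1 + 0)) + 148 = (-314 - 14*1) + 148 = (-314 - 14) + 148 = -328 + 148 = -180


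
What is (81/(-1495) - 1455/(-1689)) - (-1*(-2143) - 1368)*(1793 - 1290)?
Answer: -328109175653/841685 ≈ -3.8982e+5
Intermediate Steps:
(81/(-1495) - 1455/(-1689)) - (-1*(-2143) - 1368)*(1793 - 1290) = (81*(-1/1495) - 1455*(-1/1689)) - (2143 - 1368)*503 = (-81/1495 + 485/563) - 775*503 = 679472/841685 - 1*389825 = 679472/841685 - 389825 = -328109175653/841685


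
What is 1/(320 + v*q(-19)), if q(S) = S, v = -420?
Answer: 1/8300 ≈ 0.00012048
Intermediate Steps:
1/(320 + v*q(-19)) = 1/(320 - 420*(-19)) = 1/(320 + 7980) = 1/8300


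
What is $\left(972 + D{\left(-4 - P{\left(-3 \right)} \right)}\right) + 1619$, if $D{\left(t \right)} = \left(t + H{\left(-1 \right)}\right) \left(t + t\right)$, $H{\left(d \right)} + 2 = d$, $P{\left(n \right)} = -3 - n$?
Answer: $2647$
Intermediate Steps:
$H{\left(d \right)} = -2 + d$
$D{\left(t \right)} = 2 t \left(-3 + t\right)$ ($D{\left(t \right)} = \left(t - 3\right) \left(t + t\right) = \left(t - 3\right) 2 t = \left(-3 + t\right) 2 t = 2 t \left(-3 + t\right)$)
$\left(972 + D{\left(-4 - P{\left(-3 \right)} \right)}\right) + 1619 = \left(972 + 2 \left(-4 - \left(-3 - -3\right)\right) \left(-3 - \left(1 + 3\right)\right)\right) + 1619 = \left(972 + 2 \left(-4 - \left(-3 + 3\right)\right) \left(-3 - 4\right)\right) + 1619 = \left(972 + 2 \left(-4 - 0\right) \left(-3 - 4\right)\right) + 1619 = \left(972 + 2 \left(-4 + 0\right) \left(-3 + \left(-4 + 0\right)\right)\right) + 1619 = \left(972 + 2 \left(-4\right) \left(-3 - 4\right)\right) + 1619 = \left(972 + 2 \left(-4\right) \left(-7\right)\right) + 1619 = \left(972 + 56\right) + 1619 = 1028 + 1619 = 2647$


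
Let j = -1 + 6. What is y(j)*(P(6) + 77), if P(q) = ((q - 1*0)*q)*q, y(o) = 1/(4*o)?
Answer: 293/20 ≈ 14.650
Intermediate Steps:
j = 5
y(o) = 1/(4*o)
P(q) = q**3 (P(q) = ((q + 0)*q)*q = (q*q)*q = q**2*q = q**3)
y(j)*(P(6) + 77) = ((1/4)/5)*(6**3 + 77) = ((1/4)*(1/5))*(216 + 77) = (1/20)*293 = 293/20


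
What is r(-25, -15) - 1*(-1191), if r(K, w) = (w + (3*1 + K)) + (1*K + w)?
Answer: 1114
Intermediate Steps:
r(K, w) = 3 + 2*K + 2*w (r(K, w) = (w + (3 + K)) + (K + w) = (3 + K + w) + (K + w) = 3 + 2*K + 2*w)
r(-25, -15) - 1*(-1191) = (3 + 2*(-25) + 2*(-15)) - 1*(-1191) = (3 - 50 - 30) + 1191 = -77 + 1191 = 1114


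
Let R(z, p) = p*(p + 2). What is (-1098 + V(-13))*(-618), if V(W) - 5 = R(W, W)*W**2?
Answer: -14259732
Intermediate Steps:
R(z, p) = p*(2 + p)
V(W) = 5 + W**3*(2 + W) (V(W) = 5 + (W*(2 + W))*W**2 = 5 + W**3*(2 + W))
(-1098 + V(-13))*(-618) = (-1098 + (5 + (-13)**3*(2 - 13)))*(-618) = (-1098 + (5 - 2197*(-11)))*(-618) = (-1098 + (5 + 24167))*(-618) = (-1098 + 24172)*(-618) = 23074*(-618) = -14259732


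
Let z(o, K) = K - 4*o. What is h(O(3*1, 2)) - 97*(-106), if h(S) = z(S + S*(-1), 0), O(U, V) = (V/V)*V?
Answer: 10282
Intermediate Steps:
O(U, V) = V (O(U, V) = 1*V = V)
h(S) = 0 (h(S) = 0 - 4*(S + S*(-1)) = 0 - 4*(S - S) = 0 - 4*0 = 0 + 0 = 0)
h(O(3*1, 2)) - 97*(-106) = 0 - 97*(-106) = 0 + 10282 = 10282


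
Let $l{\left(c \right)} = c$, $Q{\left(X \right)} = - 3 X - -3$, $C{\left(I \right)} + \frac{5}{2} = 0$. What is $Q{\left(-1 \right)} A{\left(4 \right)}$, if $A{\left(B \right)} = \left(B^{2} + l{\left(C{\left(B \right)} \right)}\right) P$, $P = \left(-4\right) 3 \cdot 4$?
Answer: $-3888$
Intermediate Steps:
$P = -48$ ($P = \left(-12\right) 4 = -48$)
$C{\left(I \right)} = - \frac{5}{2}$ ($C{\left(I \right)} = - \frac{5}{2} + 0 = - \frac{5}{2}$)
$Q{\left(X \right)} = 3 - 3 X$ ($Q{\left(X \right)} = - 3 X + 3 = 3 - 3 X$)
$A{\left(B \right)} = 120 - 48 B^{2}$ ($A{\left(B \right)} = \left(B^{2} - \frac{5}{2}\right) \left(-48\right) = \left(- \frac{5}{2} + B^{2}\right) \left(-48\right) = 120 - 48 B^{2}$)
$Q{\left(-1 \right)} A{\left(4 \right)} = \left(3 - -3\right) \left(120 - 48 \cdot 4^{2}\right) = \left(3 + 3\right) \left(120 - 768\right) = 6 \left(120 - 768\right) = 6 \left(-648\right) = -3888$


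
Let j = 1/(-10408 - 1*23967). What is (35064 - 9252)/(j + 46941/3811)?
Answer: 845363165625/403398266 ≈ 2095.6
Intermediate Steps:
j = -1/34375 (j = 1/(-10408 - 23967) = 1/(-34375) = -1/34375 ≈ -2.9091e-5)
(35064 - 9252)/(j + 46941/3811) = (35064 - 9252)/(-1/34375 + 46941/3811) = 25812/(-1/34375 + 46941*(1/3811)) = 25812/(-1/34375 + 46941/3811) = 25812/(1613593064/131003125) = 25812*(131003125/1613593064) = 845363165625/403398266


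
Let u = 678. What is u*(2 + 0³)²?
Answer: 2712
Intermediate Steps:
u*(2 + 0³)² = 678*(2 + 0³)² = 678*(2 + 0)² = 678*2² = 678*4 = 2712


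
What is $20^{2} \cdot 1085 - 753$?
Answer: $433247$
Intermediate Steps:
$20^{2} \cdot 1085 - 753 = 400 \cdot 1085 - 753 = 434000 - 753 = 433247$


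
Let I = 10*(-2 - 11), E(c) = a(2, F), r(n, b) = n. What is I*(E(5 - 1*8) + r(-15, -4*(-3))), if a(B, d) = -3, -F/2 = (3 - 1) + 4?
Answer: 2340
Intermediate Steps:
F = -12 (F = -2*((3 - 1) + 4) = -2*(2 + 4) = -2*6 = -12)
E(c) = -3
I = -130 (I = 10*(-13) = -130)
I*(E(5 - 1*8) + r(-15, -4*(-3))) = -130*(-3 - 15) = -130*(-18) = 2340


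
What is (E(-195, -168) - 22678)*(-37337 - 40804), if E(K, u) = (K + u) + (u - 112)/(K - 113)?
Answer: 19804133181/11 ≈ 1.8004e+9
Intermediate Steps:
E(K, u) = K + u + (-112 + u)/(-113 + K) (E(K, u) = (K + u) + (-112 + u)/(-113 + K) = K + u + (-112 + u)/(-113 + K))
(E(-195, -168) - 22678)*(-37337 - 40804) = ((-112 + (-195)² - 113*(-195) - 112*(-168) - 195*(-168))/(-113 - 195) - 22678)*(-37337 - 40804) = ((-112 + 38025 + 22035 + 18816 + 32760)/(-308) - 22678)*(-78141) = (-1/308*111524 - 22678)*(-78141) = (-3983/11 - 22678)*(-78141) = -253441/11*(-78141) = 19804133181/11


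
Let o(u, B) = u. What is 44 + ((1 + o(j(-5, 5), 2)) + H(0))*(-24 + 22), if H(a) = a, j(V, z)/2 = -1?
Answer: 46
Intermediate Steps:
j(V, z) = -2 (j(V, z) = 2*(-1) = -2)
44 + ((1 + o(j(-5, 5), 2)) + H(0))*(-24 + 22) = 44 + ((1 - 2) + 0)*(-24 + 22) = 44 + (-1 + 0)*(-2) = 44 - 1*(-2) = 44 + 2 = 46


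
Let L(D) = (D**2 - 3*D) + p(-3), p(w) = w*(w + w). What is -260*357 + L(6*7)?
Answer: -91164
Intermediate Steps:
p(w) = 2*w**2 (p(w) = w*(2*w) = 2*w**2)
L(D) = 18 + D**2 - 3*D (L(D) = (D**2 - 3*D) + 2*(-3)**2 = (D**2 - 3*D) + 2*9 = (D**2 - 3*D) + 18 = 18 + D**2 - 3*D)
-260*357 + L(6*7) = -260*357 + (18 + (6*7)**2 - 18*7) = -92820 + (18 + 42**2 - 3*42) = -92820 + (18 + 1764 - 126) = -92820 + 1656 = -91164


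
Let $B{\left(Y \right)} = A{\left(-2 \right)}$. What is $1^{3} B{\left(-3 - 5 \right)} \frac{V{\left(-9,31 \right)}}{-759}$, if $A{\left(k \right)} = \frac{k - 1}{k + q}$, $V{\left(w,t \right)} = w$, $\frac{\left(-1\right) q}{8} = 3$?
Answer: $\frac{9}{6578} \approx 0.0013682$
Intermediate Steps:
$q = -24$ ($q = \left(-8\right) 3 = -24$)
$A{\left(k \right)} = \frac{-1 + k}{-24 + k}$ ($A{\left(k \right)} = \frac{k - 1}{k - 24} = \frac{-1 + k}{-24 + k}$)
$B{\left(Y \right)} = \frac{3}{26}$ ($B{\left(Y \right)} = \frac{-1 - 2}{-24 - 2} = \frac{1}{-26} \left(-3\right) = \left(- \frac{1}{26}\right) \left(-3\right) = \frac{3}{26}$)
$1^{3} B{\left(-3 - 5 \right)} \frac{V{\left(-9,31 \right)}}{-759} = 1^{3} \cdot \frac{3}{26} \left(- \frac{9}{-759}\right) = 1 \cdot \frac{3}{26} \left(\left(-9\right) \left(- \frac{1}{759}\right)\right) = \frac{3}{26} \cdot \frac{3}{253} = \frac{9}{6578}$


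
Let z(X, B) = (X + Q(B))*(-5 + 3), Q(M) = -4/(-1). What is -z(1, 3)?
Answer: 10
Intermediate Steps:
Q(M) = 4 (Q(M) = -4*(-1) = 4)
z(X, B) = -8 - 2*X (z(X, B) = (X + 4)*(-5 + 3) = (4 + X)*(-2) = -8 - 2*X)
-z(1, 3) = -(-8 - 2*1) = -(-8 - 2) = -1*(-10) = 10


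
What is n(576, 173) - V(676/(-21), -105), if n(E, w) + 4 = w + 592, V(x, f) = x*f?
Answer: -2619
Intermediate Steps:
V(x, f) = f*x
n(E, w) = 588 + w (n(E, w) = -4 + (w + 592) = -4 + (592 + w) = 588 + w)
n(576, 173) - V(676/(-21), -105) = (588 + 173) - (-105)*676/(-21) = 761 - (-105)*676*(-1/21) = 761 - (-105)*(-676)/21 = 761 - 1*3380 = 761 - 3380 = -2619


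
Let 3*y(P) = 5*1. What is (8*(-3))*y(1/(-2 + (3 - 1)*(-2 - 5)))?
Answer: -40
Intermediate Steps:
y(P) = 5/3 (y(P) = (5*1)/3 = (1/3)*5 = 5/3)
(8*(-3))*y(1/(-2 + (3 - 1)*(-2 - 5))) = (8*(-3))*(5/3) = -24*5/3 = -40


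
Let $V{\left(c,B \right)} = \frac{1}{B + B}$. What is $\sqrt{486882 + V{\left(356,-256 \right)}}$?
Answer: $\frac{\sqrt{498567166}}{32} \approx 697.77$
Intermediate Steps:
$V{\left(c,B \right)} = \frac{1}{2 B}$
$\sqrt{486882 + V{\left(356,-256 \right)}} = \sqrt{486882 + \frac{1}{2 \left(-256\right)}} = \sqrt{486882 + \frac{1}{2} \left(- \frac{1}{256}\right)} = \sqrt{486882 - \frac{1}{512}} = \sqrt{\frac{249283583}{512}} = \frac{\sqrt{498567166}}{32}$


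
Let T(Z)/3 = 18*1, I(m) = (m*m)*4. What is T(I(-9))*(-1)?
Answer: -54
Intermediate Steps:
I(m) = 4*m**2 (I(m) = m**2*4 = 4*m**2)
T(Z) = 54 (T(Z) = 3*(18*1) = 3*18 = 54)
T(I(-9))*(-1) = 54*(-1) = -54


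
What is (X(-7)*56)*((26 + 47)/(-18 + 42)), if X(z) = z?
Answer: -3577/3 ≈ -1192.3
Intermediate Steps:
(X(-7)*56)*((26 + 47)/(-18 + 42)) = (-7*56)*((26 + 47)/(-18 + 42)) = -28616/24 = -392*73/24 = -3577/3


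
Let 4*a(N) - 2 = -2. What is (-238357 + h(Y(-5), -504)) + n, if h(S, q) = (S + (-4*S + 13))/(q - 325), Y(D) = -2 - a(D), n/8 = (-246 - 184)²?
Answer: 1028658828/829 ≈ 1.2408e+6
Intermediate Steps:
a(N) = 0 (a(N) = ½ + (¼)*(-2) = ½ - ½ = 0)
n = 1479200 (n = 8*(-246 - 184)² = 8*(-430)² = 8*184900 = 1479200)
Y(D) = -2 (Y(D) = -2 - 1*0 = -2 + 0 = -2)
h(S, q) = (13 - 3*S)/(-325 + q) (h(S, q) = (S + (13 - 4*S))/(-325 + q) = (13 - 3*S)/(-325 + q))
(-238357 + h(Y(-5), -504)) + n = (-238357 + (13 - 3*(-2))/(-325 - 504)) + 1479200 = (-238357 + (13 + 6)/(-829)) + 1479200 = (-238357 - 1/829*19) + 1479200 = (-238357 - 19/829) + 1479200 = -197597972/829 + 1479200 = 1028658828/829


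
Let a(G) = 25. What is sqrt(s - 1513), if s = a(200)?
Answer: 4*I*sqrt(93) ≈ 38.575*I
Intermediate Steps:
s = 25
sqrt(s - 1513) = sqrt(25 - 1513) = sqrt(-1488) = 4*I*sqrt(93)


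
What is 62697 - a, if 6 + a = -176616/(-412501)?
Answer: 25864873587/412501 ≈ 62703.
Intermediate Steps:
a = -2298390/412501 (a = -6 - 176616/(-412501) = -6 - 176616*(-1/412501) = -6 + 176616/412501 = -2298390/412501 ≈ -5.5718)
62697 - a = 62697 - 1*(-2298390/412501) = 62697 + 2298390/412501 = 25864873587/412501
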